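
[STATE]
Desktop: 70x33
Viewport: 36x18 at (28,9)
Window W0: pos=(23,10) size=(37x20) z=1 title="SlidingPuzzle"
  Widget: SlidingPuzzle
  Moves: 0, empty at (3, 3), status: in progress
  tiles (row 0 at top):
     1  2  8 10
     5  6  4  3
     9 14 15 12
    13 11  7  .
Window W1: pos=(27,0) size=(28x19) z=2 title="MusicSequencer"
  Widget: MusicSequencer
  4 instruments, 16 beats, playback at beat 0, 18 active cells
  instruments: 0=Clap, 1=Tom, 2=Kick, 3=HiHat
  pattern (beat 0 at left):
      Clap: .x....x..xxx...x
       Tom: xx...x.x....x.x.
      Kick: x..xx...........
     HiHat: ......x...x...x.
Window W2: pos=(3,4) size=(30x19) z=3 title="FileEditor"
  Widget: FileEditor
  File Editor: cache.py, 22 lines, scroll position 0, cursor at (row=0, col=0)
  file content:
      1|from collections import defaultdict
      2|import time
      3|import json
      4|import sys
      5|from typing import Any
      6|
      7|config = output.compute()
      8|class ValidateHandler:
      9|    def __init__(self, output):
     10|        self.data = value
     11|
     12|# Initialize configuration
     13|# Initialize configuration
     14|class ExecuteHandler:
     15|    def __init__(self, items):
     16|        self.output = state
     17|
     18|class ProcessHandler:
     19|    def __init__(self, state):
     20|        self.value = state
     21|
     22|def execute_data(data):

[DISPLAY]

   ░┃                     ┃         
   ░┃                     ┃━━━━┓    
   ░┃                     ┃    ┃    
   ░┃                     ┃────┨    
)  ░┃                     ┃    ┃    
   ░┃                     ┃    ┃    
utp░┃                     ┃    ┃    
e  ░┃                     ┃    ┃    
   ░┃                     ┃    ┃    
on ░┃━━━━━━━━━━━━━━━━━━━━━┛    ┃    
on ░┃─┼────┼────┤              ┃    
   ░┃ │  7 │    │              ┃    
tem▼┃─┴────┴────┘              ┃    
━━━━┛                          ┃    
                               ┃    
                               ┃    
                               ┃    
                               ┃    


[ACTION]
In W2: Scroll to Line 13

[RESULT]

e  ░┃                     ┃         
   ░┃                     ┃━━━━┓    
on ░┃                     ┃    ┃    
on ░┃                     ┃────┨    
   ░┃                     ┃    ┃    
tem░┃                     ┃    ┃    
ate░┃                     ┃    ┃    
   ░┃                     ┃    ┃    
   ░┃                     ┃    ┃    
tat░┃━━━━━━━━━━━━━━━━━━━━━┛    ┃    
te ░┃─┼────┼────┤              ┃    
   █┃ │  7 │    │              ┃    
   ▼┃─┴────┴────┘              ┃    
━━━━┛                          ┃    
                               ┃    
                               ┃    
                               ┃    
                               ┃    


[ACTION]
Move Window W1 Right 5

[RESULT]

e  ░┃                          ┃    
   ░┃                          ┃    
on ░┃                          ┃    
on ░┃                          ┃    
   ░┃                          ┃    
tem░┃                          ┃    
ate░┃                          ┃    
   ░┃                          ┃    
   ░┃                          ┃    
tat░┃━━━━━━━━━━━━━━━━━━━━━━━━━━┛    
te ░┃─┼────┼────┤              ┃    
   █┃ │  7 │    │              ┃    
   ▼┃─┴────┴────┘              ┃    
━━━━┛                          ┃    
                               ┃    
                               ┃    
                               ┃    
                               ┃    


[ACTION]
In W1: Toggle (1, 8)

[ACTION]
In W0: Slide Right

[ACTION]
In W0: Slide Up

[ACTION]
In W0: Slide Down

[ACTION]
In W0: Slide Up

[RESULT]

e  ░┃                          ┃    
   ░┃                          ┃    
on ░┃                          ┃    
on ░┃                          ┃    
   ░┃                          ┃    
tem░┃                          ┃    
ate░┃                          ┃    
   ░┃                          ┃    
   ░┃                          ┃    
tat░┃━━━━━━━━━━━━━━━━━━━━━━━━━━┛    
te ░┃─┼────┼────┤              ┃    
   █┃ │    │  7 │              ┃    
   ▼┃─┴────┴────┘              ┃    
━━━━┛                          ┃    
                               ┃    
                               ┃    
                               ┃    
                               ┃    


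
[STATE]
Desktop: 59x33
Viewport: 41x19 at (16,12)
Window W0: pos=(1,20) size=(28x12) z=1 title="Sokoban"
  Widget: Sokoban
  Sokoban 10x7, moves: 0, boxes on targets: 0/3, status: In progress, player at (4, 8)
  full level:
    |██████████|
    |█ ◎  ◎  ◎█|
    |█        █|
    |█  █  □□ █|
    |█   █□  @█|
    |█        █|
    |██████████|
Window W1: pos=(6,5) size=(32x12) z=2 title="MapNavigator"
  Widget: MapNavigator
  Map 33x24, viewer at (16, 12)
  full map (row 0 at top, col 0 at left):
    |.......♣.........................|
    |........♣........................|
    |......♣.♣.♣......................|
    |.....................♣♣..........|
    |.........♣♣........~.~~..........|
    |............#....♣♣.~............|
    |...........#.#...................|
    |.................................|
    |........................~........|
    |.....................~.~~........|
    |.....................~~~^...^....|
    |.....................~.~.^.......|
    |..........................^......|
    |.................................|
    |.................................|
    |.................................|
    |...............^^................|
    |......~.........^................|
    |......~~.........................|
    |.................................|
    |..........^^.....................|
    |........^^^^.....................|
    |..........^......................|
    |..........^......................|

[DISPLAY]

......@.........^....┃                   
.....................┃                   
.....................┃                   
.....................┃                   
━━━━━━━━━━━━━━━━━━━━━┛                   
                                         
                                         
                                         
━━━━━━━━━━━━┓                            
            ┃                            
────────────┨                            
            ┃                            
            ┃                            
            ┃                            
            ┃                            
            ┃                            
            ┃                            
            ┃                            
            ┃                            


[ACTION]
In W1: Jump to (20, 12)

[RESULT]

......@.....^......  ┃                   
...................  ┃                   
...................  ┃                   
...................  ┃                   
━━━━━━━━━━━━━━━━━━━━━┛                   
                                         
                                         
                                         
━━━━━━━━━━━━┓                            
            ┃                            
────────────┨                            
            ┃                            
            ┃                            
            ┃                            
            ┃                            
            ┃                            
            ┃                            
            ┃                            
            ┃                            


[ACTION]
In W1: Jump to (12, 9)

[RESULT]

......@........~.~~..┃                   
...............~~~^..┃                   
...............~.~.^.┃                   
....................^┃                   
━━━━━━━━━━━━━━━━━━━━━┛                   
                                         
                                         
                                         
━━━━━━━━━━━━┓                            
            ┃                            
────────────┨                            
            ┃                            
            ┃                            
            ┃                            
            ┃                            
            ┃                            
            ┃                            
            ┃                            
            ┃                            


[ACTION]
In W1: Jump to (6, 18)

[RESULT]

......@~.............┃                   
.....................┃                   
..........^^.........┃                   
........^^^^.........┃                   
━━━━━━━━━━━━━━━━━━━━━┛                   
                                         
                                         
                                         
━━━━━━━━━━━━┓                            
            ┃                            
────────────┨                            
            ┃                            
            ┃                            
            ┃                            
            ┃                            
            ┃                            
            ┃                            
            ┃                            
            ┃                            


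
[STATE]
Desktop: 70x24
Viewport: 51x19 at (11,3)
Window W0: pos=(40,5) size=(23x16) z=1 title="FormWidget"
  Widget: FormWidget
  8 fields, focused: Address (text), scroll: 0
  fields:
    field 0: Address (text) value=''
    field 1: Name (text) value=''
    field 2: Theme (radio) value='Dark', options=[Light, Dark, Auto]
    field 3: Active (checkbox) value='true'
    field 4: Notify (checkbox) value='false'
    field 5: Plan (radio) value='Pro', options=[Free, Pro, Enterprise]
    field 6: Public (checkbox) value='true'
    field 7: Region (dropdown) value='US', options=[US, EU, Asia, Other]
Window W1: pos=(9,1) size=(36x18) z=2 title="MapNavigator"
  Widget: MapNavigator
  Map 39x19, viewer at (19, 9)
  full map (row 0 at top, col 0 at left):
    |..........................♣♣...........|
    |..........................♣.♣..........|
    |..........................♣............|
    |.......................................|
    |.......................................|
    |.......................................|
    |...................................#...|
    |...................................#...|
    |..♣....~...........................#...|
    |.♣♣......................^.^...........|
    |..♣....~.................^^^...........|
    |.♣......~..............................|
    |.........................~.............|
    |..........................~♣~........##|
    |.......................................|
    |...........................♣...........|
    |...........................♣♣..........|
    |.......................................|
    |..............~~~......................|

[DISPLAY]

─────────────────────────────────┨                 
.......................♣.........┃                 
.................................┃━━━━━━━━━━━━━━━━━
.................................┃mWidget          
.................................┃─────────────────
................................#┃dress:    [     ]
................................#┃me:       [     ]
....~...........................#┃eme:      ( ) Lig
................@.....^.^........┃tive:     [x]    
....~.................^^^........┃tify:     [ ]    
.....~...........................┃an:       ( ) Fre
......................~..........┃blic:     [x]    
.......................~♣~.......┃gion:     [US  ▼]
.................................┃                 
........................♣........┃                 
━━━━━━━━━━━━━━━━━━━━━━━━━━━━━━━━━┛                 
                             ┃                     
                             ┗━━━━━━━━━━━━━━━━━━━━━
                                                   


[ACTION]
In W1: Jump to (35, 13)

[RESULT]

─────────────────────────────────┨                 
................#...             ┃                 
................#...             ┃━━━━━━━━━━━━━━━━━
................#...             ┃mWidget          
......^.^...........             ┃─────────────────
......^^^...........             ┃dress:    [     ]
....................             ┃me:       [     ]
......~.............             ┃eme:      ( ) Lig
.......~♣~......@.##             ┃tive:     [x]    
....................             ┃tify:     [ ]    
........♣...........             ┃an:       ( ) Fre
........♣♣..........             ┃blic:     [x]    
....................             ┃gion:     [US  ▼]
....................             ┃                 
                                 ┃                 
━━━━━━━━━━━━━━━━━━━━━━━━━━━━━━━━━┛                 
                             ┃                     
                             ┗━━━━━━━━━━━━━━━━━━━━━
                                                   


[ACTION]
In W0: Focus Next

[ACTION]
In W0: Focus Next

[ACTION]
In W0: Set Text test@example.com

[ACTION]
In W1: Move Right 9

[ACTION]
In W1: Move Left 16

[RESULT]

─────────────────────────────────┨                 
.............................#...┃                 
.............................#...┃━━━━━━━━━━━━━━━━━
.~...........................#...┃mWidget          
...................^.^...........┃─────────────────
.~.................^^^...........┃dress:    [     ]
..~..............................┃me:       [     ]
...................~.............┃eme:      ( ) Lig
................@...~♣~........##┃tive:     [x]    
.................................┃tify:     [ ]    
.....................♣...........┃an:       ( ) Fre
.....................♣♣..........┃blic:     [x]    
.................................┃gion:     [US  ▼]
........~~~......................┃                 
                                 ┃                 
━━━━━━━━━━━━━━━━━━━━━━━━━━━━━━━━━┛                 
                             ┃                     
                             ┗━━━━━━━━━━━━━━━━━━━━━
                                                   


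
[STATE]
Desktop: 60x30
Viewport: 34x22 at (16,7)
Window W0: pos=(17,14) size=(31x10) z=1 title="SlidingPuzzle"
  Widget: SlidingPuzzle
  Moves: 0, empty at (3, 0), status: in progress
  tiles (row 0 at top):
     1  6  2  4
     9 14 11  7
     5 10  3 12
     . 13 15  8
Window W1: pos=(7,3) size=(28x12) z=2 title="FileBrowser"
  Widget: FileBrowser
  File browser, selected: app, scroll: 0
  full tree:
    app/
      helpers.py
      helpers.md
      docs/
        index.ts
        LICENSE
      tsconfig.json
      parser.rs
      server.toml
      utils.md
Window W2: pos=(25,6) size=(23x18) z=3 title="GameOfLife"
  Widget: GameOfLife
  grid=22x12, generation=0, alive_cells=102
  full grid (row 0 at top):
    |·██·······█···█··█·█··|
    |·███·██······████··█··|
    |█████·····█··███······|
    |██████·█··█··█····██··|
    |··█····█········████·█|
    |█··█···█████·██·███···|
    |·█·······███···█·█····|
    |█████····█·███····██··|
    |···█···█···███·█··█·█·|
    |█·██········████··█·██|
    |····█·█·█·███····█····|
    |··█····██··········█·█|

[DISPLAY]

ers.py   ┃ GameOfLife          ┃  
ers.md   ┠─────────────────────┨  
docs/    ┃Gen: 0               ┃  
nfig.json┃·██·······█···█··█·█·┃  
er.rs    ┃·███·██······████··█·┃  
er.toml  ┃█████·····█··███·····┃  
s.md     ┃██████·█··█··█····██·┃  
━━━━━━━━━┃··█····█········████·┃  
 ┃ Slidin┃█··█···█████·██·███··┃  
 ┠───────┃·█·······███···█·█···┃  
 ┃┌────┬─┃█████····█·███····██·┃  
 ┃│  1 │ ┃···█···█···███·█··█·█┃  
 ┃├────┼─┃█·██········████··█·█┃  
 ┃│  9 │ ┃····█·█·█·███····█···┃  
 ┃├────┼─┃··█····██··········█·┃  
 ┃│  5 │ ┃                     ┃  
 ┗━━━━━━━┗━━━━━━━━━━━━━━━━━━━━━┛  
                                  
                                  
                                  
                                  
                                  


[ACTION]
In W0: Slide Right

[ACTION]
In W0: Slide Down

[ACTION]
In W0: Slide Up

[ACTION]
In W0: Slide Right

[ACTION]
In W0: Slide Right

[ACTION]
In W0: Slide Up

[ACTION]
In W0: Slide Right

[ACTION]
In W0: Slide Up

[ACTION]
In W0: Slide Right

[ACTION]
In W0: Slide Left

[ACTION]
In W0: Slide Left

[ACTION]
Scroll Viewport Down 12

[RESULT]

ers.md   ┠─────────────────────┨  
docs/    ┃Gen: 0               ┃  
nfig.json┃·██·······█···█··█·█·┃  
er.rs    ┃·███·██······████··█·┃  
er.toml  ┃█████·····█··███·····┃  
s.md     ┃██████·█··█··█····██·┃  
━━━━━━━━━┃··█····█········████·┃  
 ┃ Slidin┃█··█···█████·██·███··┃  
 ┠───────┃·█·······███···█·█···┃  
 ┃┌────┬─┃█████····█·███····██·┃  
 ┃│  1 │ ┃···█···█···███·█··█·█┃  
 ┃├────┼─┃█·██········████··█·█┃  
 ┃│  9 │ ┃····█·█·█·███····█···┃  
 ┃├────┼─┃··█····██··········█·┃  
 ┃│  5 │ ┃                     ┃  
 ┗━━━━━━━┗━━━━━━━━━━━━━━━━━━━━━┛  
                                  
                                  
                                  
                                  
                                  
                                  


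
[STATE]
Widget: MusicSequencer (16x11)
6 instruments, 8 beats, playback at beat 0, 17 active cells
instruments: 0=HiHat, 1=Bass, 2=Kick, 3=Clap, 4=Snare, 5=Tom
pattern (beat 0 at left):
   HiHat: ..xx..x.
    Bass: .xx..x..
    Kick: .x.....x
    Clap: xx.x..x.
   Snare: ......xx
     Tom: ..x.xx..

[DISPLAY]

      ▼1234567  
 HiHat··██··█·  
  Bass·██··█··  
  Kick·█·····█  
  Clap██·█··█·  
 Snare······██  
   Tom··█·██··  
                
                
                
                


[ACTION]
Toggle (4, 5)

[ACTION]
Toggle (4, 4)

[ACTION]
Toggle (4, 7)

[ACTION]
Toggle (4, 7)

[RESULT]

      ▼1234567  
 HiHat··██··█·  
  Bass·██··█··  
  Kick·█·····█  
  Clap██·█··█·  
 Snare····████  
   Tom··█·██··  
                
                
                
                


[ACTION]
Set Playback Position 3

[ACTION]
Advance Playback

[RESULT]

      0123▼567  
 HiHat··██··█·  
  Bass·██··█··  
  Kick·█·····█  
  Clap██·█··█·  
 Snare····████  
   Tom··█·██··  
                
                
                
                


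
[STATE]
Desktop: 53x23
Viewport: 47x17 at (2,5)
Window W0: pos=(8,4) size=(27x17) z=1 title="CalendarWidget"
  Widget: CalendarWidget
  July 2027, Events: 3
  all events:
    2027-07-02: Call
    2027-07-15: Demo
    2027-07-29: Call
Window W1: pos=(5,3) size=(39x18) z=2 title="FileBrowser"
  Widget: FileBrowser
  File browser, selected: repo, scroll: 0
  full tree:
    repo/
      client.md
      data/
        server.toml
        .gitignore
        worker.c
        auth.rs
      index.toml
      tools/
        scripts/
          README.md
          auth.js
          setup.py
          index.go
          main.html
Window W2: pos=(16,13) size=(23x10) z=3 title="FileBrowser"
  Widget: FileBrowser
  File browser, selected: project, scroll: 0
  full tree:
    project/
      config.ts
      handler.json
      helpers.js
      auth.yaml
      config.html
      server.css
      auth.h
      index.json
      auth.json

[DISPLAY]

   ┠─────────────────────────────────────┨     
   ┃> [-] repo/                          ┃     
   ┃    client.md                        ┃     
   ┃    [+] data/                        ┃     
   ┃    index.toml                       ┃     
   ┃    [+] tools/                       ┃     
   ┃                                     ┃     
   ┃                                     ┃     
   ┃          ┏━━━━━━━━━━━━━━━━━━━━━┓    ┃     
   ┃          ┃ FileBrowser         ┃    ┃     
   ┃          ┠─────────────────────┨    ┃     
   ┃          ┃> [-] project/       ┃    ┃     
   ┃          ┃    config.ts        ┃    ┃     
   ┃          ┃    handler.json     ┃    ┃     
   ┃          ┃    helpers.js       ┃    ┃     
   ┗━━━━━━━━━━┃    auth.yaml        ┃━━━━┛     
              ┃    config.html      ┃          


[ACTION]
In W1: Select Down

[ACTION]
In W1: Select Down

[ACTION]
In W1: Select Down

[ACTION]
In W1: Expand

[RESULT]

   ┠─────────────────────────────────────┨     
   ┃  [-] repo/                          ┃     
   ┃    client.md                        ┃     
   ┃    [+] data/                        ┃     
   ┃  > index.toml                       ┃     
   ┃    [+] tools/                       ┃     
   ┃                                     ┃     
   ┃                                     ┃     
   ┃          ┏━━━━━━━━━━━━━━━━━━━━━┓    ┃     
   ┃          ┃ FileBrowser         ┃    ┃     
   ┃          ┠─────────────────────┨    ┃     
   ┃          ┃> [-] project/       ┃    ┃     
   ┃          ┃    config.ts        ┃    ┃     
   ┃          ┃    handler.json     ┃    ┃     
   ┃          ┃    helpers.js       ┃    ┃     
   ┗━━━━━━━━━━┃    auth.yaml        ┃━━━━┛     
              ┃    config.html      ┃          


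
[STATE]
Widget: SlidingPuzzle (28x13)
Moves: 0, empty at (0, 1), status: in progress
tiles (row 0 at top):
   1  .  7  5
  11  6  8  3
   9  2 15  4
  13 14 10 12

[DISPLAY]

┌────┬────┬────┬────┐       
│  1 │    │  7 │  5 │       
├────┼────┼────┼────┤       
│ 11 │  6 │  8 │  3 │       
├────┼────┼────┼────┤       
│  9 │  2 │ 15 │  4 │       
├────┼────┼────┼────┤       
│ 13 │ 14 │ 10 │ 12 │       
└────┴────┴────┴────┘       
Moves: 0                    
                            
                            
                            


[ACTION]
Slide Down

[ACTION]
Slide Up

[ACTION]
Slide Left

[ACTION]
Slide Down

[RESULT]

┌────┬────┬────┬────┐       
│  1 │  6 │    │  5 │       
├────┼────┼────┼────┤       
│ 11 │  8 │  7 │  3 │       
├────┼────┼────┼────┤       
│  9 │  2 │ 15 │  4 │       
├────┼────┼────┼────┤       
│ 13 │ 14 │ 10 │ 12 │       
└────┴────┴────┴────┘       
Moves: 3                    
                            
                            
                            


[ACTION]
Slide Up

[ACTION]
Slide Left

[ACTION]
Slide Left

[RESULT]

┌────┬────┬────┬────┐       
│  1 │  6 │  7 │  5 │       
├────┼────┼────┼────┤       
│ 11 │  8 │  3 │    │       
├────┼────┼────┼────┤       
│  9 │  2 │ 15 │  4 │       
├────┼────┼────┼────┤       
│ 13 │ 14 │ 10 │ 12 │       
└────┴────┴────┴────┘       
Moves: 5                    
                            
                            
                            


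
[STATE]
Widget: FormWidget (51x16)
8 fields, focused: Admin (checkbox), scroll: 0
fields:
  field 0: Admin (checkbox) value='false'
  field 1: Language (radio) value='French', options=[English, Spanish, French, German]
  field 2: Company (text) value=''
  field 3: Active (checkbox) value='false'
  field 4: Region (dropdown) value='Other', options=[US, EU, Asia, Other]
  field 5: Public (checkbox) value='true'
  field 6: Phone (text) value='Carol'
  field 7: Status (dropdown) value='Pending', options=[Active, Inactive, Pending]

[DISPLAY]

> Admin:      [ ]                                  
  Language:   ( ) English  ( ) Spanish  (●) French 
  Company:    [                                   ]
  Active:     [ ]                                  
  Region:     [Other                             ▼]
  Public:     [x]                                  
  Phone:      [Carol                              ]
  Status:     [Pending                           ▼]
                                                   
                                                   
                                                   
                                                   
                                                   
                                                   
                                                   
                                                   


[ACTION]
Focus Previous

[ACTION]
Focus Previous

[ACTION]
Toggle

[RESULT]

  Admin:      [ ]                                  
  Language:   ( ) English  ( ) Spanish  (●) French 
  Company:    [                                   ]
  Active:     [ ]                                  
  Region:     [Other                             ▼]
  Public:     [x]                                  
> Phone:      [Carol                              ]
  Status:     [Pending                           ▼]
                                                   
                                                   
                                                   
                                                   
                                                   
                                                   
                                                   
                                                   


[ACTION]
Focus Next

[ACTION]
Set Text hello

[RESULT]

  Admin:      [ ]                                  
  Language:   ( ) English  ( ) Spanish  (●) French 
  Company:    [                                   ]
  Active:     [ ]                                  
  Region:     [Other                             ▼]
  Public:     [x]                                  
  Phone:      [Carol                              ]
> Status:     [Pending                           ▼]
                                                   
                                                   
                                                   
                                                   
                                                   
                                                   
                                                   
                                                   


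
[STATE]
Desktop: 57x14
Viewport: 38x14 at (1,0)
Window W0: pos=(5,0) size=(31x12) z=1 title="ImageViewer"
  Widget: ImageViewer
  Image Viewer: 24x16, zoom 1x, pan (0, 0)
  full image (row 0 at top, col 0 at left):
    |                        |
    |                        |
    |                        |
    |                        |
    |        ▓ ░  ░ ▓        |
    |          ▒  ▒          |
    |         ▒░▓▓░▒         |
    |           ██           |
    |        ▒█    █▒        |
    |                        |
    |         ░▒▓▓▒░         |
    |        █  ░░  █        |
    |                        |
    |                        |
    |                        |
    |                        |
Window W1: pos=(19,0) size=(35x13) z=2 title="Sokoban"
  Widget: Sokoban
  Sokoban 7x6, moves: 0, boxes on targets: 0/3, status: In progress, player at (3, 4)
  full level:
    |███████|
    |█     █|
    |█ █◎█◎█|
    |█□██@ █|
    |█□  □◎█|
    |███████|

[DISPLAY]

    ┏━━━━━━━━━━━━━┏━━━━━━━━━━━━━━━━━━━
    ┃ ImageViewer ┃ Sokoban           
    ┠─────────────┠───────────────────
    ┃             ┃███████            
    ┃             ┃█     █            
    ┃             ┃█ █◎█◎█            
    ┃             ┃█□██@ █            
    ┃        ▓ ░  ┃█□  □◎█            
    ┃          ▒  ┃███████            
    ┃         ▒░▓▓┃Moves: 0  0/3      
    ┃           ██┃                   
    ┗━━━━━━━━━━━━━┃                   
                  ┗━━━━━━━━━━━━━━━━━━━
                                      


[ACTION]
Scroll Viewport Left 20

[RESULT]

     ┏━━━━━━━━━━━━━┏━━━━━━━━━━━━━━━━━━
     ┃ ImageViewer ┃ Sokoban          
     ┠─────────────┠──────────────────
     ┃             ┃███████           
     ┃             ┃█     █           
     ┃             ┃█ █◎█◎█           
     ┃             ┃█□██@ █           
     ┃        ▓ ░  ┃█□  □◎█           
     ┃          ▒  ┃███████           
     ┃         ▒░▓▓┃Moves: 0  0/3     
     ┃           ██┃                  
     ┗━━━━━━━━━━━━━┃                  
                   ┗━━━━━━━━━━━━━━━━━━
                                      


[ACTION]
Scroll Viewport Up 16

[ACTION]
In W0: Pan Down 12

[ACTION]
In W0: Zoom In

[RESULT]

     ┏━━━━━━━━━━━━━┏━━━━━━━━━━━━━━━━━━
     ┃ ImageViewer ┃ Sokoban          
     ┠─────────────┠──────────────────
     ┃             ┃███████           
     ┃             ┃█     █           
     ┃             ┃█ █◎█◎█           
     ┃             ┃█□██@ █           
     ┃             ┃█□  □◎█           
     ┃             ┃███████           
     ┃             ┃Moves: 0  0/3     
     ┃             ┃                  
     ┗━━━━━━━━━━━━━┃                  
                   ┗━━━━━━━━━━━━━━━━━━
                                      


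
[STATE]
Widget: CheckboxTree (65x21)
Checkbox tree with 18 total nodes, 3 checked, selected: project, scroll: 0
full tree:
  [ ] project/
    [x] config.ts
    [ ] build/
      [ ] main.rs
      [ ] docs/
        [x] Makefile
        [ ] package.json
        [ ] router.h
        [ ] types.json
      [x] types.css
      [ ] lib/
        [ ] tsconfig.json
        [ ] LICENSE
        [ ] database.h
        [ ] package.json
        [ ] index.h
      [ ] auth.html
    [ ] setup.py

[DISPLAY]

>[-] project/                                                    
   [x] config.ts                                                 
   [-] build/                                                    
     [ ] main.rs                                                 
     [-] docs/                                                   
       [x] Makefile                                              
       [ ] package.json                                          
       [ ] router.h                                              
       [ ] types.json                                            
     [x] types.css                                               
     [ ] lib/                                                    
       [ ] tsconfig.json                                         
       [ ] LICENSE                                               
       [ ] database.h                                            
       [ ] package.json                                          
       [ ] index.h                                               
     [ ] auth.html                                               
   [ ] setup.py                                                  
                                                                 
                                                                 
                                                                 


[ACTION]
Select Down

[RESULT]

 [-] project/                                                    
>  [x] config.ts                                                 
   [-] build/                                                    
     [ ] main.rs                                                 
     [-] docs/                                                   
       [x] Makefile                                              
       [ ] package.json                                          
       [ ] router.h                                              
       [ ] types.json                                            
     [x] types.css                                               
     [ ] lib/                                                    
       [ ] tsconfig.json                                         
       [ ] LICENSE                                               
       [ ] database.h                                            
       [ ] package.json                                          
       [ ] index.h                                               
     [ ] auth.html                                               
   [ ] setup.py                                                  
                                                                 
                                                                 
                                                                 


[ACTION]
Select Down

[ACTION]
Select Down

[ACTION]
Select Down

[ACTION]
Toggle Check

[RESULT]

 [-] project/                                                    
   [x] config.ts                                                 
   [-] build/                                                    
     [ ] main.rs                                                 
>    [x] docs/                                                   
       [x] Makefile                                              
       [x] package.json                                          
       [x] router.h                                              
       [x] types.json                                            
     [x] types.css                                               
     [ ] lib/                                                    
       [ ] tsconfig.json                                         
       [ ] LICENSE                                               
       [ ] database.h                                            
       [ ] package.json                                          
       [ ] index.h                                               
     [ ] auth.html                                               
   [ ] setup.py                                                  
                                                                 
                                                                 
                                                                 


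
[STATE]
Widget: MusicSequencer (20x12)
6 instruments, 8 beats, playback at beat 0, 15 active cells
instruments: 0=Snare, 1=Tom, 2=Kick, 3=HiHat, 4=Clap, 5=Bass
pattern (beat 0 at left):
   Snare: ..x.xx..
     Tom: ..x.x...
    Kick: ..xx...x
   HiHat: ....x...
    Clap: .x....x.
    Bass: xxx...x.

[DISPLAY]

      ▼1234567      
 Snare··█·██··      
   Tom··█·█···      
  Kick··██···█      
 HiHat····█···      
  Clap·█····█·      
  Bass███···█·      
                    
                    
                    
                    
                    


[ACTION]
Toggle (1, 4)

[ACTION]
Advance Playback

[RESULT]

      0▼234567      
 Snare··█·██··      
   Tom··█·····      
  Kick··██···█      
 HiHat····█···      
  Clap·█····█·      
  Bass███···█·      
                    
                    
                    
                    
                    


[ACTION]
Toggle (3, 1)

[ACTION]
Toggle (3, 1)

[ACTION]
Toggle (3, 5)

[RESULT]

      0▼234567      
 Snare··█·██··      
   Tom··█·····      
  Kick··██···█      
 HiHat····██··      
  Clap·█····█·      
  Bass███···█·      
                    
                    
                    
                    
                    
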